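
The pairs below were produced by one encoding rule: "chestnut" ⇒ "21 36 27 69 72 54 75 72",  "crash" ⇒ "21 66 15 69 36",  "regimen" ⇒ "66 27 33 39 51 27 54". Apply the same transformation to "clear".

With a=1..z=26, the number is 3·pos + 12.
For clear: c=3→21, l=12→48, e=5→27, a=1→15, r=18→66.

21 48 27 15 66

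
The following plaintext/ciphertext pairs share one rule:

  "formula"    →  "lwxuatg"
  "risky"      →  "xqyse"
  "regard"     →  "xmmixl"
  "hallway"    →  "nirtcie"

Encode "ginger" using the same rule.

mqtokz

Shifts by position in formula: pos 0: f→l (+6), pos 1: o→w (+8), pos 2: r→x (+6), pos 3: m→u (+8) — repeating every 2. The shifts repeat in a cycle of length 2: positions 0,1,… shift by +6, +8, then the pattern repeats.
On ginger: g+6=m, i+8=q, n+6=t, g+8=o, e+6=k, r+8=z.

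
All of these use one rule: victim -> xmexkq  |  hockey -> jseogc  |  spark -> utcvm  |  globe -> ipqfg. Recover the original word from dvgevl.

breath

A repeating key of period 2 is used — shifts +2, +4 over and over.
Reversing it on dvgevl: d−2=b, v−4=r, g−2=e, e−4=a, v−2=t, l−4=h.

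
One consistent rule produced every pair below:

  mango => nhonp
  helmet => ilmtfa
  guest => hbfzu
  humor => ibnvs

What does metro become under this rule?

Shifts by position in mango: pos 0: m→n (+1), pos 1: a→h (+7), pos 2: n→o (+1), pos 3: g→n (+7) — repeating every 2. It's a Vigenère-style cipher with numeric key [1,7]: position i shifts by key[i mod 2].
On metro: m+1=n, e+7=l, t+1=u, r+7=y, o+1=p.

nluyp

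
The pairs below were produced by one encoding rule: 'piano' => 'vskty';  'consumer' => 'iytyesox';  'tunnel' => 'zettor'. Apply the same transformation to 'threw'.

znxoc

The shift depends on letter class: consonant p→v is +6, but vowel i→s is +10. Vowels shift forward by 10 and consonants shift forward by 6.
On threw: t(cons)+6=z, h(cons)+6=n, r(cons)+6=x, e(vowel)+10=o, w(cons)+6=c.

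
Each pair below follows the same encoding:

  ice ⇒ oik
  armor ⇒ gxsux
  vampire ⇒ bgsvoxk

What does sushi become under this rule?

Compare letters: i→o is +6, c→i is +6, e→k is +6 — a constant shift. It's a constant shift of +6 (ROT6).
For sushi: s+6=y, u+6=a, s+6=y, h+6=n, i+6=o.

yayno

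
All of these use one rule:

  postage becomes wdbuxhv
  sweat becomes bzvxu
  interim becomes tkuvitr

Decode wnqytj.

p(15)→w(22) and o(14)→d(3) fit y≡19x+23 (mod 26); the inverse of 19 mod 26 is 11. This is an affine cipher: with a=0,…,z=25, each position x becomes (19x+23) mod 26.
Reversing it on wnqytj: w(22)→11·(22−23)≡15=p; n(13)→11·(13−23)≡20=u; q(16)→11·(16−23)≡1=b; y(24)→11·(24−23)≡11=l; t(19)→11·(19−23)≡8=i; j(9)→11·(9−23)≡2=c (all mod 26).

public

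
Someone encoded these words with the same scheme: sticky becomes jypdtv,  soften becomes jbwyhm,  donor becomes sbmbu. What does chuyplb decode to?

s(18)→j(9) and t(19)→y(24) fit y≡15x+25 (mod 26); the inverse of 15 mod 26 is 7. Treating letters as 0–25, the rule is x ↦ 15x + 25 (mod 26).
Undoing it on chuyplb: c(2)→7·(2−25)≡21=v; h(7)→7·(7−25)≡4=e; u(20)→7·(20−25)≡17=r; y(24)→7·(24−25)≡19=t; p(15)→7·(15−25)≡8=i; l(11)→7·(11−25)≡6=g; b(1)→7·(1−25)≡14=o (all mod 26).

vertigo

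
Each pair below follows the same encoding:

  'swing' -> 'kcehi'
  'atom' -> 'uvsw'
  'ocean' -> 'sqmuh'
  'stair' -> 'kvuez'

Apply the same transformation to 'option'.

sdvesh

This is an affine cipher: with a=0,…,z=25, each position x becomes (11x+20) mod 26.
On option: o(14)→11·14+20≡18=s; p(15)→11·15+20≡3=d; t(19)→11·19+20≡21=v; i(8)→11·8+20≡4=e; o(14)→11·14+20≡18=s; n(13)→11·13+20≡7=h (all mod 26).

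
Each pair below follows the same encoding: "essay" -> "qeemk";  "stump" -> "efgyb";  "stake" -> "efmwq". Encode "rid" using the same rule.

It's a constant shift of +12 (ROT12).
On rid: r+12=d, i+12=u, d+12=p.

dup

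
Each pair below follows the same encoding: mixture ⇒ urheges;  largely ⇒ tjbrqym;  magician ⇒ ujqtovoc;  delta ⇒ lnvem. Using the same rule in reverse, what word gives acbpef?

In mixture: m→u is +8, i→r is +9, x→h is +10, t→e is +11 — the shift increases by 1 each position. Letter i (0-indexed) is shifted by i+8, so successive shifts are 8, 9, 10, ….
Reversing it on acbpef: a−8=s, c−9=t, b−10=r, p−11=e, e−12=s, f−13=s.

stress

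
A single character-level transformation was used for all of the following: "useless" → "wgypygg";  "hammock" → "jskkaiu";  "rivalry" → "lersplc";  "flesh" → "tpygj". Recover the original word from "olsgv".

grasp

u(20)→w(22) and s(18)→g(6) fit y≡21x+18 (mod 26); the inverse of 21 mod 26 is 5. Each letter's alphabet position (a=0..z=25) is mapped through 21·x+18 mod 26 — an affine cipher.
Reversing it on olsgv: o(14)→5·(14−18)≡6=g; l(11)→5·(11−18)≡17=r; s(18)→5·(18−18)≡0=a; g(6)→5·(6−18)≡18=s; v(21)→5·(21−18)≡15=p (all mod 26).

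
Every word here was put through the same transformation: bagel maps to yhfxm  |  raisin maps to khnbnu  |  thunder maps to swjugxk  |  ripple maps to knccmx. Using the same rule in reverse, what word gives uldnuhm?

Treating letters as 0–25, the rule is x ↦ 17x + 7 (mod 26).
Undoing it on uldnuhm: u(20)→23·(20−7)≡13=n; l(11)→23·(11−7)≡14=o; d(3)→23·(3−7)≡12=m; n(13)→23·(13−7)≡8=i; u(20)→23·(20−7)≡13=n; h(7)→23·(7−7)≡0=a; m(12)→23·(12−7)≡11=l (all mod 26).

nominal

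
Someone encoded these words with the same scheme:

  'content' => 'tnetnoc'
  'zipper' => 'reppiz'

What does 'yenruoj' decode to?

The output letters match the input read backwards: content reversed is tnetnoc. It's just the letters in reverse order.
Reversing it on yenruoj: then reverse → journey.

journey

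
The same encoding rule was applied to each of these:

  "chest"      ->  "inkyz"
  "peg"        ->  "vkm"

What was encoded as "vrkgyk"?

please

Compare letters: c→i is +6, h→n is +6, e→k is +6 — a constant shift. Every letter moves 6 places later in the alphabet, wrapping around z→a.
Reversing it on vrkgyk: v−6=p, r−6=l, k−6=e, g−6=a, y−6=s, k−6=e.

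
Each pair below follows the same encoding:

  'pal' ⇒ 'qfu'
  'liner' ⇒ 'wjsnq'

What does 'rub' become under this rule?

Read the word backwards and shift each letter +5.
Applying it to rub: reverse → bur; then shift: b+5=g, u+5=z, r+5=w.

gzw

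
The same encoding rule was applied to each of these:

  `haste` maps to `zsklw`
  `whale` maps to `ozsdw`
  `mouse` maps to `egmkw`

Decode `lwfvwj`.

tender

Compare letters: h→z is +18, a→s is +18, s→k is +18 — a constant shift. Each letter is shifted forward by 18 in the alphabet (a Caesar shift of +18).
Reversing it on lwfvwj: l−18=t, w−18=e, f−18=n, v−18=d, w−18=e, j−18=r.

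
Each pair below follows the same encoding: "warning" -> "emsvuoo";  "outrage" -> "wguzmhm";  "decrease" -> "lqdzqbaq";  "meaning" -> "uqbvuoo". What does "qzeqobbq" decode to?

It's a Vigenère-style cipher with numeric key [8,12,1]: position i shifts by key[i mod 3].
Undoing it on qzeqobbq: q−8=i, z−12=n, e−1=d, q−8=i, o−12=c, b−1=a, b−8=t, q−12=e.

indicate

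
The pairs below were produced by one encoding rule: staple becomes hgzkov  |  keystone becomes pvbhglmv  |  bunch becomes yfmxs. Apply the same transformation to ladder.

ozwwvi

Each pair mirrors across the alphabet (s↔h, t↔g, a↔z): positions sum to 25. Letters are reflected about the middle of the alphabet (position → 25−position): Atbash.
Applying it to ladder: l↔o, a↔z, d↔w, d↔w, e↔v, r↔i.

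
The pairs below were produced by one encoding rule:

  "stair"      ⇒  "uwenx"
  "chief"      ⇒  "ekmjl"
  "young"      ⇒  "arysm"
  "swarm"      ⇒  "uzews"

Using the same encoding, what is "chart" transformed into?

ekewz

In stair: s→u is +2, t→w is +3, a→e is +4, i→n is +5 — the shift increases by 1 each position. Letter i (0-indexed) is shifted by i+2, so successive shifts are 2, 3, 4, ….
Applying it to chart: c+2=e, h+3=k, a+4=e, r+5=w, t+6=z.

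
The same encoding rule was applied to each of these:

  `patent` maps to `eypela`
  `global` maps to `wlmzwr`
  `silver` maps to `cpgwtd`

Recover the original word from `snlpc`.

reach

The output letters match the input read backwards, each shifted +11: patent reversed is tnetap. Two steps: reverse the string, then apply a Caesar shift of +11.
Decoding snlpc: shift back: s−11=h, n−11=c, l−11=a, p−11=e, c−11=r → hcaer; then reverse → reach.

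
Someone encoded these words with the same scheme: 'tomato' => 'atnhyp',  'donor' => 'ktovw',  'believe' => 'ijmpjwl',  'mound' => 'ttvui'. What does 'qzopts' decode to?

junior

Shifts by position in tomato: pos 0: t→a (+7), pos 1: o→t (+5), pos 2: m→n (+1), pos 3: a→h (+7), pos 4: t→y (+5), pos 5: o→p (+1) — repeating every 3. The shifts repeat in a cycle of length 3: positions 0,1,… shift by +7, +5, +1, then the pattern repeats.
Undoing it on qzopts: q−7=j, z−5=u, o−1=n, p−7=i, t−5=o, s−1=r.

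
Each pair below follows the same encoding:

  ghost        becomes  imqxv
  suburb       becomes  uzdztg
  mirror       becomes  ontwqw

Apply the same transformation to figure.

Shifts by position in ghost: pos 0: g→i (+2), pos 1: h→m (+5), pos 2: o→q (+2), pos 3: s→x (+5) — repeating every 2. A repeating key of period 2 is used — shifts +2, +5 over and over.
On figure: f+2=h, i+5=n, g+2=i, u+5=z, r+2=t, e+5=j.

hniztj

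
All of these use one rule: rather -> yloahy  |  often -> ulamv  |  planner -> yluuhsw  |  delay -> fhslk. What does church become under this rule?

The word is reversed, then every letter is shifted forward by 7.
Applying it to church: reverse → hcruhc; then shift: h+7=o, c+7=j, r+7=y, u+7=b, h+7=o, c+7=j.

ojyboj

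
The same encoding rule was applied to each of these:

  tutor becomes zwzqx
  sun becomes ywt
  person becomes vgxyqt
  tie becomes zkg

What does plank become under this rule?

Vowels shift forward by 2 and consonants shift forward by 6.
For plank: p(cons)+6=v, l(cons)+6=r, a(vowel)+2=c, n(cons)+6=t, k(cons)+6=q.

vrctq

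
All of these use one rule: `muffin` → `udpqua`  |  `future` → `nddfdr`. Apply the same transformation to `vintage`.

Each letter shifts forward by (position + 8), i.e. 8, 9, 10, … — the shift grows by one for each successive letter.
For vintage: v+8=d, i+9=r, n+10=x, t+11=e, a+12=m, g+13=t, e+14=s.

drxemts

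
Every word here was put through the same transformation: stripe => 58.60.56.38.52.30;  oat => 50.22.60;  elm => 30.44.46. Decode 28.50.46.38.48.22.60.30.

s(#19)→58 and t(#20)→60: differences scale by 2, so n = 2·pos + 20. The formula is n = 2×(alphabet index, a=1) + 20.
Undoing it on 28.50.46.38.48.22.60.30: 28→(28−20)÷2=4=d, 50→(50−20)÷2=15=o, 46→(46−20)÷2=13=m, 38→(38−20)÷2=9=i, 48→(48−20)÷2=14=n, 22→(22−20)÷2=1=a, 60→(60−20)÷2=20=t, 30→(30−20)÷2=5=e.

dominate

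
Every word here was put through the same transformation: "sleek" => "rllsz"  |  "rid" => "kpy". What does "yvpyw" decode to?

prior

The output letters match the input read backwards, each shifted +7: sleek reversed is keels. Two steps: reverse the string, then apply a Caesar shift of +7.
Reversing it on yvpyw: shift back: y−7=r, v−7=o, p−7=i, y−7=r, w−7=p → roirp; then reverse → prior.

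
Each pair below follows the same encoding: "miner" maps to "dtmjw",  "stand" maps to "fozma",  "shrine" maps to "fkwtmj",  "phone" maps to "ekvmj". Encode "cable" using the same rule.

m(12)→d(3) and i(8)→t(19) fit y≡9x+25 (mod 26); the inverse of 9 mod 26 is 3. This is an affine cipher: with a=0,…,z=25, each position x becomes (9x+25) mod 26.
On cable: c(2)→9·2+25≡17=r; a(0)→9·0+25≡25=z; b(1)→9·1+25≡8=i; l(11)→9·11+25≡20=u; e(4)→9·4+25≡9=j (all mod 26).

rziuj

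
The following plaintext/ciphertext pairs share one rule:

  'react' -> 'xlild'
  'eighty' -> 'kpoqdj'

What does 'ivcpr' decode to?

cough

In react: r→x is +6, e→l is +7, a→i is +8, c→l is +9 — the shift increases by 1 each position. Letter i (0-indexed) is shifted by i+6, so successive shifts are 6, 7, 8, ….
Reversing it on ivcpr: i−6=c, v−7=o, c−8=u, p−9=g, r−10=h.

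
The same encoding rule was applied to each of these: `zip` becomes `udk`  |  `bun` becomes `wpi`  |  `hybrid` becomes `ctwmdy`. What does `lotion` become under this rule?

Each letter is shifted forward by 21 in the alphabet (a Caesar shift of +21).
On lotion: l+21=g, o+21=j, t+21=o, i+21=d, o+21=j, n+21=i.

gjodji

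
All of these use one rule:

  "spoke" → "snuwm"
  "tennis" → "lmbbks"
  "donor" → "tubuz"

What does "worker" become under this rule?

s(18)→s(18) and p(15)→n(13) fit y≡19x+14 (mod 26); the inverse of 19 mod 26 is 11. Treating letters as 0–25, the rule is x ↦ 19x + 14 (mod 26).
Applying it to worker: w(22)→19·22+14≡16=q; o(14)→19·14+14≡20=u; r(17)→19·17+14≡25=z; k(10)→19·10+14≡22=w; e(4)→19·4+14≡12=m; r(17)→19·17+14≡25=z (all mod 26).

quzwmz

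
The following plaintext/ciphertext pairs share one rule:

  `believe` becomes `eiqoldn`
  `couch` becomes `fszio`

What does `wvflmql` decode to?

traffic

The shift increases by 1 at each position, starting from +3: 3, 4, 5, ….
Decoding wvflmql: w−3=t, v−4=r, f−5=a, l−6=f, m−7=f, q−8=i, l−9=c.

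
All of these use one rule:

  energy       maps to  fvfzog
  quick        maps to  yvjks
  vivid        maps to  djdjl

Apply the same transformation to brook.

Vowels shift forward by 1 and consonants shift forward by 8.
On brook: b(cons)+8=j, r(cons)+8=z, o(vowel)+1=p, o(vowel)+1=p, k(cons)+8=s.

jzpps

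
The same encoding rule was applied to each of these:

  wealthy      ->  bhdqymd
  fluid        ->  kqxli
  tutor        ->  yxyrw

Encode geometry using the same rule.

The rule splits by letter class: vowels +3, consonants +5.
On geometry: g(cons)+5=l, e(vowel)+3=h, o(vowel)+3=r, m(cons)+5=r, e(vowel)+3=h, t(cons)+5=y, r(cons)+5=w, y(cons)+5=d.

lhrrhywd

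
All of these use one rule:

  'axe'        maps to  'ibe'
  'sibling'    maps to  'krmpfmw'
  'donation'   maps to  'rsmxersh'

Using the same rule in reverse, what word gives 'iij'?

fee

The output letters match the input read backwards, each shifted +4: axe reversed is exa. Two steps: reverse the string, then apply a Caesar shift of +4.
Reversing it on iij: shift back: i−4=e, i−4=e, j−4=f → eef; then reverse → fee.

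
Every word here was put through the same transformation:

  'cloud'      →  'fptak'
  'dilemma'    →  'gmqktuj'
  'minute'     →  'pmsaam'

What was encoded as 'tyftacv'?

In cloud: c→f is +3, l→p is +4, o→t is +5, u→a is +6 — the shift increases by 1 each position. The shift increases by 1 at each position, starting from +3: 3, 4, 5, ….
Undoing it on tyftacv: t−3=q, y−4=u, f−5=a, t−6=n, a−7=t, c−8=u, v−9=m.

quantum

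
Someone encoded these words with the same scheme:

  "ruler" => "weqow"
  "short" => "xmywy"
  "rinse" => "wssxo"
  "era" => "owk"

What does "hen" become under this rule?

The shift depends on letter class: consonant r→w is +5, but vowel u→e is +10. Two shifts are in play — +10 for a/e/i/o/u, +5 for every other letter.
On hen: h(cons)+5=m, e(vowel)+10=o, n(cons)+5=s.

mos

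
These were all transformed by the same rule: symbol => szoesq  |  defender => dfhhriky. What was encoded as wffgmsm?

The shift increases by 1 at each position, starting from +0: 0, 1, 2, ….
Undoing it on wffgmsm: w−0=w, f−1=e, f−2=d, g−3=d, m−4=i, s−5=n, m−6=g.

wedding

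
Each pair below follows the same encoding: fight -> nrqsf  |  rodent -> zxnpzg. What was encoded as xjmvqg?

packet

Each letter shifts forward by (position + 8), i.e. 8, 9, 10, … — the shift grows by one for each successive letter.
Reversing it on xjmvqg: x−8=p, j−9=a, m−10=c, v−11=k, q−12=e, g−13=t.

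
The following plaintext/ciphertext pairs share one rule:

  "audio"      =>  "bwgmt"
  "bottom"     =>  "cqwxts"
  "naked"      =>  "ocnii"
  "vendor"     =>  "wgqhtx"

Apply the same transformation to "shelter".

In audio: a→b is +1, u→w is +2, d→g is +3, i→m is +4 — the shift increases by 1 each position. Letter i (0-indexed) is shifted by i+1, so successive shifts are 1, 2, 3, ….
On shelter: s+1=t, h+2=j, e+3=h, l+4=p, t+5=y, e+6=k, r+7=y.

tjhpyky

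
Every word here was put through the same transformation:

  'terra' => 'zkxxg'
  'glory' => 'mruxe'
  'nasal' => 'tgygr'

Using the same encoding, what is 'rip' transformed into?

Compare letters: t→z is +6, e→k is +6, r→x is +6 — a constant shift. It's a constant shift of +6 (ROT6).
For rip: r+6=x, i+6=o, p+6=v.

xov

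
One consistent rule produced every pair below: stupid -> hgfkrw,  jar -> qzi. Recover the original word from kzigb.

This is the alphabet-reversal cipher (Atbash): a becomes z, b becomes y, etc.
Decoding kzigb: k↔p, z↔a, i↔r, g↔t, b↔y.

party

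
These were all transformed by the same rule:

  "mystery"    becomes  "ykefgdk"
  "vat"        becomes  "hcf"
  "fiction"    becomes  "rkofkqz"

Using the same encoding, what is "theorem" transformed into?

ftgqdgy

The shift depends on letter class: consonant m→y is +12, but vowel e→g is +2. The rule splits by letter class: vowels +2, consonants +12.
For theorem: t(cons)+12=f, h(cons)+12=t, e(vowel)+2=g, o(vowel)+2=q, r(cons)+12=d, e(vowel)+2=g, m(cons)+12=y.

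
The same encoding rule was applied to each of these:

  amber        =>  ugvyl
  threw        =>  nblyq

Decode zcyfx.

This is a Caesar cipher with shift 20.
Undoing it on zcyfx: z−20=f, c−20=i, y−20=e, f−20=l, x−20=d.

field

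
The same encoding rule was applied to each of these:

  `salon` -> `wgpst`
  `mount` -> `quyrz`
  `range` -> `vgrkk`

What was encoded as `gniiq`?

The shifts repeat in a cycle of length 3: positions 0,1,… shift by +4, +6, +4, then the pattern repeats.
Decoding gniiq: g−4=c, n−6=h, i−4=e, i−4=e, q−6=k.

cheek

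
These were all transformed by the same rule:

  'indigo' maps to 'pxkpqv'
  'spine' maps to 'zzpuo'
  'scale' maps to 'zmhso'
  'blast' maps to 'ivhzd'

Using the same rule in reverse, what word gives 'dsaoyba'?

It's a Vigenère-style cipher with numeric key [7,10,7]: position i shifts by key[i mod 3].
Undoing it on dsaoyba: d−7=w, s−10=i, a−7=t, o−7=h, y−10=o, b−7=u, a−7=t.

without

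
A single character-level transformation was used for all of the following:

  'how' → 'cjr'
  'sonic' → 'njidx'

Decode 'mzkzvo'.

repeat

Each letter is shifted forward by 21 in the alphabet (a Caesar shift of +21).
Decoding mzkzvo: m−21=r, z−21=e, k−21=p, z−21=e, v−21=a, o−21=t.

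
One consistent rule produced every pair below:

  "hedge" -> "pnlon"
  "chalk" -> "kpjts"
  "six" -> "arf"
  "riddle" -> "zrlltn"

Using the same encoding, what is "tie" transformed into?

The rule splits by letter class: vowels +9, consonants +8.
Applying it to tie: t(cons)+8=b, i(vowel)+9=r, e(vowel)+9=n.

brn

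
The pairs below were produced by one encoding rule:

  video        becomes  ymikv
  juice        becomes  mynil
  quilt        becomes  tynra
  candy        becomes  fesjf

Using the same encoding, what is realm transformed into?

uifrt

In video: v→y is +3, i→m is +4, d→i is +5, e→k is +6 — the shift increases by 1 each position. Each letter shifts forward by (position + 3), i.e. 3, 4, 5, … — the shift grows by one for each successive letter.
For realm: r+3=u, e+4=i, a+5=f, l+6=r, m+7=t.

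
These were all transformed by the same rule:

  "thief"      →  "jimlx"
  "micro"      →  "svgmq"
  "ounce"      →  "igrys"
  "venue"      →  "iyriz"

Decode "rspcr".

Read the word backwards and shift each letter +4.
Decoding rspcr: shift back: r−4=n, s−4=o, p−4=l, c−4=y, r−4=n → nolyn; then reverse → nylon.

nylon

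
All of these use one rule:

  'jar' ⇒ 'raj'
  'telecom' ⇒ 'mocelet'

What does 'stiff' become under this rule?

ffits

The output letters match the input read backwards: jar reversed is raj. The word is simply reversed.
On stiff: reverse → ffits.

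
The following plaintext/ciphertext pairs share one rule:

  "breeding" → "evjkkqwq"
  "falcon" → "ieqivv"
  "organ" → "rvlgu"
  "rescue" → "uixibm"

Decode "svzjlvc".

prudent

In breeding: b→e is +3, r→v is +4, e→j is +5, e→k is +6 — the shift increases by 1 each position. Each letter shifts forward by (position + 3), i.e. 3, 4, 5, … — the shift grows by one for each successive letter.
Undoing it on svzjlvc: s−3=p, v−4=r, z−5=u, j−6=d, l−7=e, v−8=n, c−9=t.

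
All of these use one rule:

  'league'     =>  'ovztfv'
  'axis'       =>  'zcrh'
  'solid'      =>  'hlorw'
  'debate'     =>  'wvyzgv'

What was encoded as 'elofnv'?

volume

l(11)→o(14) and e(4)→v(21) fit y≡25x+25 (mod 26); the inverse of 25 mod 26 is 25. Treating letters as 0–25, the rule is x ↦ 25x + 25 (mod 26).
Reversing it on elofnv: e(4)→25·(4−25)≡21=v; l(11)→25·(11−25)≡14=o; o(14)→25·(14−25)≡11=l; f(5)→25·(5−25)≡20=u; n(13)→25·(13−25)≡12=m; v(21)→25·(21−25)≡4=e (all mod 26).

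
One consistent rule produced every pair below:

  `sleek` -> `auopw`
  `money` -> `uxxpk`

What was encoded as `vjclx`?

nasal

In sleek: s→a is +8, l→u is +9, e→o is +10, e→p is +11 — the shift increases by 1 each position. Each letter shifts forward by (position + 8), i.e. 8, 9, 10, … — the shift grows by one for each successive letter.
Undoing it on vjclx: v−8=n, j−9=a, c−10=s, l−11=a, x−12=l.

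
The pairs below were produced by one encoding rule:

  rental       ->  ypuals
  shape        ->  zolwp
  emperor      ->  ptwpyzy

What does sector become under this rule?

zpjazy

The shift depends on letter class: consonant r→y is +7, but vowel e→p is +11. The rule splits by letter class: vowels +11, consonants +7.
Applying it to sector: s(cons)+7=z, e(vowel)+11=p, c(cons)+7=j, t(cons)+7=a, o(vowel)+11=z, r(cons)+7=y.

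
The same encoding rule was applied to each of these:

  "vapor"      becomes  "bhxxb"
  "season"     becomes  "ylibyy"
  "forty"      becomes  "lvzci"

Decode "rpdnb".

Each letter shifts forward by (position + 6), i.e. 6, 7, 8, … — the shift grows by one for each successive letter.
Decoding rpdnb: r−6=l, p−7=i, d−8=v, n−9=e, b−10=r.

liver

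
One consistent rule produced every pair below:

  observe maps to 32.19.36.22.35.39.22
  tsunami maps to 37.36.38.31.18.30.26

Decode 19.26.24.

big

o is letter #15 and maps to 32: an offset of 17. The number is (letter's place in the alphabet, a=1) + 17.
Decoding 19.26.24: 19→(19−17)÷1=2=b, 26→(26−17)÷1=9=i, 24→(24−17)÷1=7=g.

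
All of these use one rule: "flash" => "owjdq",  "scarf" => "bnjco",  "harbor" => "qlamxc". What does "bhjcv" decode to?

Shifts by position in flash: pos 0: f→o (+9), pos 1: l→w (+11), pos 2: a→j (+9), pos 3: s→d (+11) — repeating every 2. A repeating key of period 2 is used — shifts +9, +11 over and over.
Undoing it on bhjcv: b−9=s, h−11=w, j−9=a, c−11=r, v−9=m.

swarm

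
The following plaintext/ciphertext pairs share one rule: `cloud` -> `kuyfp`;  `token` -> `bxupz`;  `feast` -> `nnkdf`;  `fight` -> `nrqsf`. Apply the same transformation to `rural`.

zdblx

In cloud: c→k is +8, l→u is +9, o→y is +10, u→f is +11 — the shift increases by 1 each position. Each letter shifts forward by (position + 8), i.e. 8, 9, 10, … — the shift grows by one for each successive letter.
On rural: r+8=z, u+9=d, r+10=b, a+11=l, l+12=x.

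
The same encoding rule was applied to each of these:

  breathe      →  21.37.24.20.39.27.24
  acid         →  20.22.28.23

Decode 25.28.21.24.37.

b is letter #2 and maps to 21: an offset of 19. Letters become their 1-based position plus 19 (so a→20, b→21, …).
Reversing it on 25.28.21.24.37: 25→(25−19)÷1=6=f, 28→(28−19)÷1=9=i, 21→(21−19)÷1=2=b, 24→(24−19)÷1=5=e, 37→(37−19)÷1=18=r.

fiber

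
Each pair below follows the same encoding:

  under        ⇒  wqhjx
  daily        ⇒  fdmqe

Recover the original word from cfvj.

acre

In under: u→w is +2, n→q is +3, d→h is +4, e→j is +5 — the shift increases by 1 each position. The shift increases by 1 at each position, starting from +2: 2, 3, 4, ….
Reversing it on cfvj: c−2=a, f−3=c, v−4=r, j−5=e.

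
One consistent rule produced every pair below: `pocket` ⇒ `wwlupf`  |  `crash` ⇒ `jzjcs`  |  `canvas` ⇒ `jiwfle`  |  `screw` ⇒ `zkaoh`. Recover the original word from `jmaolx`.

cereal

In pocket: p→w is +7, o→w is +8, c→l is +9, k→u is +10 — the shift increases by 1 each position. Letter i (0-indexed) is shifted by i+7, so successive shifts are 7, 8, 9, ….
Decoding jmaolx: j−7=c, m−8=e, a−9=r, o−10=e, l−11=a, x−12=l.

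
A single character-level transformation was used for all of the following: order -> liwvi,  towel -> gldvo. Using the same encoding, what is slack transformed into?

Each pair mirrors across the alphabet (o↔l, r↔i, d↔w): positions sum to 25. This is the alphabet-reversal cipher (Atbash): a becomes z, b becomes y, etc.
On slack: s↔h, l↔o, a↔z, c↔x, k↔p.

hozxp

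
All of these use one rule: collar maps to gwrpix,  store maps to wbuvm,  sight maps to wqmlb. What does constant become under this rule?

gwtwbgrb

Shifts by position in collar: pos 0: c→g (+4), pos 1: o→w (+8), pos 2: l→r (+6), pos 3: l→p (+4), pos 4: a→i (+8), pos 5: r→x (+6) — repeating every 3. A repeating key of period 3 is used — shifts +4, +8, +6 over and over.
Applying it to constant: c+4=g, o+8=w, n+6=t, s+4=w, t+8=b, a+6=g, n+4=r, t+8=b.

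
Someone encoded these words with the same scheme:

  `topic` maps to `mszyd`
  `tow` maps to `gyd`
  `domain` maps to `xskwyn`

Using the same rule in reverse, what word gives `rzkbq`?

graph

The output letters match the input read backwards, each shifted +10: topic reversed is cipot. Read the word backwards and shift each letter +10.
Decoding rzkbq: shift back: r−10=h, z−10=p, k−10=a, b−10=r, q−10=g → hparg; then reverse → graph.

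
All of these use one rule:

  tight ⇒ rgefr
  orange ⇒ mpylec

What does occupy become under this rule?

maasnw

Compare letters: t→r is +24, i→g is +24, g→e is +24 — a constant shift. Every letter moves 24 places later in the alphabet, wrapping around z→a.
On occupy: o+24=m, c+24=a, c+24=a, u+24=s, p+24=n, y+24=w.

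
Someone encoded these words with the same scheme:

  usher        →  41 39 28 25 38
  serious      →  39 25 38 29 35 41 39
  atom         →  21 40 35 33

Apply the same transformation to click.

23 32 29 23 31

Letters become their 1-based position plus 20 (so a→21, b→22, …).
For click: c=3→23, l=12→32, i=9→29, c=3→23, k=11→31.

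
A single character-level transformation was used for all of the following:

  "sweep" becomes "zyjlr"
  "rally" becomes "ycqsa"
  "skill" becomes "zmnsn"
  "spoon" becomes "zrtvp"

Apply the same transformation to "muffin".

twkmks

Shifts by position in sweep: pos 0: s→z (+7), pos 1: w→y (+2), pos 2: e→j (+5), pos 3: e→l (+7), pos 4: p→r (+2) — repeating every 3. A repeating key of period 3 is used — shifts +7, +2, +5 over and over.
For muffin: m+7=t, u+2=w, f+5=k, f+7=m, i+2=k, n+5=s.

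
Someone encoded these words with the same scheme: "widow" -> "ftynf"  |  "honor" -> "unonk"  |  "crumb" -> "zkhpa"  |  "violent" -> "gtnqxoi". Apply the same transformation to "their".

iuxtk

w(22)→f(5) and i(8)→t(19) fit y≡25x+1 (mod 26); the inverse of 25 mod 26 is 25. This is an affine cipher: with a=0,…,z=25, each position x becomes (25x+1) mod 26.
On their: t(19)→25·19+1≡8=i; h(7)→25·7+1≡20=u; e(4)→25·4+1≡23=x; i(8)→25·8+1≡19=t; r(17)→25·17+1≡10=k (all mod 26).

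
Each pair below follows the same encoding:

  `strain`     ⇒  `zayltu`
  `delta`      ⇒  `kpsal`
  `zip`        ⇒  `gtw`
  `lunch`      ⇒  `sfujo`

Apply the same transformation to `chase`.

jolzp

The shift depends on letter class: consonant s→z is +7, but vowel a→l is +11. Vowels shift forward by 11 and consonants shift forward by 7.
For chase: c(cons)+7=j, h(cons)+7=o, a(vowel)+11=l, s(cons)+7=z, e(vowel)+11=p.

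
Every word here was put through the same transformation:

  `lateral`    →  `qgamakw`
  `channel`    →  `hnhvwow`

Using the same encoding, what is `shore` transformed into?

xnvzn

The shift increases by 1 at each position, starting from +5: 5, 6, 7, ….
On shore: s+5=x, h+6=n, o+7=v, r+8=z, e+9=n.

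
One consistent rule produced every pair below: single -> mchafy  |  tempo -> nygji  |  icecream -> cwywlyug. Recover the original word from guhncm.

mantis

Compare letters: s→m is +20, i→c is +20, n→h is +20 — a constant shift. This is a Caesar cipher with shift 20.
Decoding guhncm: g−20=m, u−20=a, h−20=n, n−20=t, c−20=i, m−20=s.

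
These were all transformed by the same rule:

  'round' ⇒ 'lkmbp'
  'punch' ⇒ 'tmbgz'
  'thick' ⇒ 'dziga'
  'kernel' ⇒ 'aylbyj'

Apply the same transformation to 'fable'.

hoxjy

r(17)→l(11) and o(14)→k(10) fit y≡9x+14 (mod 26); the inverse of 9 mod 26 is 3. Treating letters as 0–25, the rule is x ↦ 9x + 14 (mod 26).
For fable: f(5)→9·5+14≡7=h; a(0)→9·0+14≡14=o; b(1)→9·1+14≡23=x; l(11)→9·11+14≡9=j; e(4)→9·4+14≡24=y (all mod 26).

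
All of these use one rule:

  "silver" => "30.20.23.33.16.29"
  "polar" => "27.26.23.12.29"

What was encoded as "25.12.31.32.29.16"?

s is letter #19 and maps to 30: an offset of 11. Each letter is replaced by its alphabet position (a=1..z=26) + 11.
Decoding 25.12.31.32.29.16: 25→(25−11)÷1=14=n, 12→(12−11)÷1=1=a, 31→(31−11)÷1=20=t, 32→(32−11)÷1=21=u, 29→(29−11)÷1=18=r, 16→(16−11)÷1=5=e.

nature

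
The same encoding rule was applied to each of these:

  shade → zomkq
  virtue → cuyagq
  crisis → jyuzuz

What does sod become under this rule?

zak

Vowels shift forward by 12 and consonants shift forward by 7.
Applying it to sod: s(cons)+7=z, o(vowel)+12=a, d(cons)+7=k.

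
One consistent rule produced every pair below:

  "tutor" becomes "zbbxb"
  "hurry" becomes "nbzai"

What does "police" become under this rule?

vvtrmp

In tutor: t→z is +6, u→b is +7, t→b is +8, o→x is +9 — the shift increases by 1 each position. Each letter shifts forward by (position + 6), i.e. 6, 7, 8, … — the shift grows by one for each successive letter.
Applying it to police: p+6=v, o+7=v, l+8=t, i+9=r, c+10=m, e+11=p.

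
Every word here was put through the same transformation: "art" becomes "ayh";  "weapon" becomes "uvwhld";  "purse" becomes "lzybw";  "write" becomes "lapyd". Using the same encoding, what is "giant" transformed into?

Read the word backwards and shift each letter +7.
Applying it to giant: reverse → tnaig; then shift: t+7=a, n+7=u, a+7=h, i+7=p, g+7=n.

auhpn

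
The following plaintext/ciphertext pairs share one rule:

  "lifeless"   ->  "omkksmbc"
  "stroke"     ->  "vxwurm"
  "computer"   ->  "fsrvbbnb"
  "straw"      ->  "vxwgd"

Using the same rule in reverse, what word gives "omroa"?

limit

Letter i (0-indexed) is shifted by i+3, so successive shifts are 3, 4, 5, ….
Reversing it on omroa: o−3=l, m−4=i, r−5=m, o−6=i, a−7=t.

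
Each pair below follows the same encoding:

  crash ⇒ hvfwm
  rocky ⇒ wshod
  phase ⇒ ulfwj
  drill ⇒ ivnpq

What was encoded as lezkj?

Shifts by position in crash: pos 0: c→h (+5), pos 1: r→v (+4), pos 2: a→f (+5), pos 3: s→w (+4) — repeating every 2. It's a Vigenère-style cipher with numeric key [5,4]: position i shifts by key[i mod 2].
Undoing it on lezkj: l−5=g, e−4=a, z−5=u, k−4=g, j−5=e.

gauge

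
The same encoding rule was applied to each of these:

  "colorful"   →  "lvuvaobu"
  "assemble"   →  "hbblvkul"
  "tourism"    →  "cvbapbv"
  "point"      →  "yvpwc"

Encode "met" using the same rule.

The rule splits by letter class: vowels +7, consonants +9.
On met: m(cons)+9=v, e(vowel)+7=l, t(cons)+9=c.

vlc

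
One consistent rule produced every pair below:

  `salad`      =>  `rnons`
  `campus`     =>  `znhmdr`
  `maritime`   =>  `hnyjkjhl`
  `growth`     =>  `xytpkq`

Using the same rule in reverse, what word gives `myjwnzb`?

s(18)→r(17) and a(0)→n(13) fit y≡19x+13 (mod 26); the inverse of 19 mod 26 is 11. This is an affine cipher: with a=0,…,z=25, each position x becomes (19x+13) mod 26.
Decoding myjwnzb: m(12)→11·(12−13)≡15=p; y(24)→11·(24−13)≡17=r; j(9)→11·(9−13)≡8=i; w(22)→11·(22−13)≡21=v; n(13)→11·(13−13)≡0=a; z(25)→11·(25−13)≡2=c; b(1)→11·(1−13)≡24=y (all mod 26).

privacy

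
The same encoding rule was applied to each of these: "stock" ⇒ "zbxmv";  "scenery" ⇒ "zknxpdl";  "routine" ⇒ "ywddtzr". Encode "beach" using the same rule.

In stock: s→z is +7, t→b is +8, o→x is +9, c→m is +10 — the shift increases by 1 each position. Each letter shifts forward by (position + 7), i.e. 7, 8, 9, … — the shift grows by one for each successive letter.
On beach: b+7=i, e+8=m, a+9=j, c+10=m, h+11=s.

imjms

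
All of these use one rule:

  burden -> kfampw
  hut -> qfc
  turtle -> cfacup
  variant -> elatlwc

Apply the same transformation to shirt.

bqtac

The rule splits by letter class: vowels +11, consonants +9.
On shirt: s(cons)+9=b, h(cons)+9=q, i(vowel)+11=t, r(cons)+9=a, t(cons)+9=c.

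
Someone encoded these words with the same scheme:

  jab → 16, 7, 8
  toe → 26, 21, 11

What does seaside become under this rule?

25, 11, 7, 25, 15, 10, 11

j is letter #10 and maps to 16: an offset of 6. The number is (letter's place in the alphabet, a=1) + 6.
On seaside: s=19→25, e=5→11, a=1→7, s=19→25, i=9→15, d=4→10, e=5→11.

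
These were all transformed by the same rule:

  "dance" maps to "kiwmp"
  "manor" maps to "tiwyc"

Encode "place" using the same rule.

wtjmp

Each letter shifts forward by (position + 7), i.e. 7, 8, 9, … — the shift grows by one for each successive letter.
Applying it to place: p+7=w, l+8=t, a+9=j, c+10=m, e+11=p.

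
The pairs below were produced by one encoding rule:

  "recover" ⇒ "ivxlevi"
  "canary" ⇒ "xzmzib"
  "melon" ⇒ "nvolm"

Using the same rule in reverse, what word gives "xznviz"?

This is the alphabet-reversal cipher (Atbash): a becomes z, b becomes y, etc.
Decoding xznviz: x↔c, z↔a, n↔m, v↔e, i↔r, z↔a.

camera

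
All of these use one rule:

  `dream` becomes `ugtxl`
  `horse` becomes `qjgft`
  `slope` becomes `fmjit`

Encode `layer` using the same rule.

mxztg

d(3)→u(20) and r(17)→g(6) fit y≡25x+23 (mod 26); the inverse of 25 mod 26 is 25. Treating letters as 0–25, the rule is x ↦ 25x + 23 (mod 26).
Applying it to layer: l(11)→25·11+23≡12=m; a(0)→25·0+23≡23=x; y(24)→25·24+23≡25=z; e(4)→25·4+23≡19=t; r(17)→25·17+23≡6=g (all mod 26).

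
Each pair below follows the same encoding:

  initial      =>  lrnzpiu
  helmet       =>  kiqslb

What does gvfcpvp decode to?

In initial: i→l is +3, n→r is +4, i→n is +5, t→z is +6 — the shift increases by 1 each position. The shift increases by 1 at each position, starting from +3: 3, 4, 5, ….
Decoding gvfcpvp: g−3=d, v−4=r, f−5=a, c−6=w, p−7=i, v−8=n, p−9=g.

drawing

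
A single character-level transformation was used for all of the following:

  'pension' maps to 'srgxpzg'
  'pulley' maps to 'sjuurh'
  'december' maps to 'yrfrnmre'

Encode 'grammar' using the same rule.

detnnte

p(15)→s(18) and e(4)→r(17) fit y≡19x+19 (mod 26); the inverse of 19 mod 26 is 11. Treating letters as 0–25, the rule is x ↦ 19x + 19 (mod 26).
On grammar: g(6)→19·6+19≡3=d; r(17)→19·17+19≡4=e; a(0)→19·0+19≡19=t; m(12)→19·12+19≡13=n; m(12)→19·12+19≡13=n; a(0)→19·0+19≡19=t; r(17)→19·17+19≡4=e (all mod 26).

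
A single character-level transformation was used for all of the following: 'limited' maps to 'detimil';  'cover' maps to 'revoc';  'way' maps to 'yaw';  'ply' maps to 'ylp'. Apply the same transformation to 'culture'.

The output letters match the input read backwards: limited reversed is detimil. The word is simply reversed.
On culture: reverse → erutluc.

erutluc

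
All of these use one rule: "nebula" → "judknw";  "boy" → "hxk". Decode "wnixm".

dozen

The output letters match the input read backwards, each shifted +9: nebula reversed is aluben. Two steps: reverse the string, then apply a Caesar shift of +9.
Reversing it on wnixm: shift back: w−9=n, n−9=e, i−9=z, x−9=o, m−9=d → nezod; then reverse → dozen.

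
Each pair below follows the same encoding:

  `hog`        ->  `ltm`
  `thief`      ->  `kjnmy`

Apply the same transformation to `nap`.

The output letters match the input read backwards, each shifted +5: hog reversed is goh. Two steps: reverse the string, then apply a Caesar shift of +5.
For nap: reverse → pan; then shift: p+5=u, a+5=f, n+5=s.

ufs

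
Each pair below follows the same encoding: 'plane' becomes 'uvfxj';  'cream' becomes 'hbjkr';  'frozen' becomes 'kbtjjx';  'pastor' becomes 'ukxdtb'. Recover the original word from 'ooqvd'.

jelly

A repeating key of period 2 is used — shifts +5, +10 over and over.
Undoing it on ooqvd: o−5=j, o−10=e, q−5=l, v−10=l, d−5=y.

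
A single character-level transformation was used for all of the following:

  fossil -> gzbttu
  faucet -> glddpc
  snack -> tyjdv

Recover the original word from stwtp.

rinse

It's a Vigenère-style cipher with numeric key [1,11,9]: position i shifts by key[i mod 3].
Reversing it on stwtp: s−1=r, t−11=i, w−9=n, t−1=s, p−11=e.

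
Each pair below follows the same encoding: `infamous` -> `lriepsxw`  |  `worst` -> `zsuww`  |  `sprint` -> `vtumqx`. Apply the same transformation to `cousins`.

fsxwlrv

A repeating key of period 2 is used — shifts +3, +4 over and over.
Applying it to cousins: c+3=f, o+4=s, u+3=x, s+4=w, i+3=l, n+4=r, s+3=v.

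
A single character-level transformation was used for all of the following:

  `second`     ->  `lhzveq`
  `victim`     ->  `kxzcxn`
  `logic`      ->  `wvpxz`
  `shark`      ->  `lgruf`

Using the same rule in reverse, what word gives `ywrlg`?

flash

s(18)→l(11) and e(4)→h(7) fit y≡17x+17 (mod 26); the inverse of 17 mod 26 is 23. This is an affine cipher: with a=0,…,z=25, each position x becomes (17x+17) mod 26.
Decoding ywrlg: y(24)→23·(24−17)≡5=f; w(22)→23·(22−17)≡11=l; r(17)→23·(17−17)≡0=a; l(11)→23·(11−17)≡18=s; g(6)→23·(6−17)≡7=h (all mod 26).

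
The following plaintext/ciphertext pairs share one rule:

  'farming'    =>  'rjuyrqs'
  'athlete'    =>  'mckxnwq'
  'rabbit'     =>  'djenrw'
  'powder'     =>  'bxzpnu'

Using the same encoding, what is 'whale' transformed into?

Shifts by position in farming: pos 0: f→r (+12), pos 1: a→j (+9), pos 2: r→u (+3), pos 3: m→y (+12), pos 4: i→r (+9), pos 5: n→q (+3) — repeating every 3. The shifts repeat in a cycle of length 3: positions 0,1,… shift by +12, +9, +3, then the pattern repeats.
Applying it to whale: w+12=i, h+9=q, a+3=d, l+12=x, e+9=n.

iqdxn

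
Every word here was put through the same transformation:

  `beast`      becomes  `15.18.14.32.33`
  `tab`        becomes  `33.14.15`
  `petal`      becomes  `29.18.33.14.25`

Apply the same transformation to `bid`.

b is letter #2 and maps to 15: an offset of 13. Each letter is replaced by its alphabet position (a=1..z=26) + 13.
For bid: b=2→15, i=9→22, d=4→17.

15.22.17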